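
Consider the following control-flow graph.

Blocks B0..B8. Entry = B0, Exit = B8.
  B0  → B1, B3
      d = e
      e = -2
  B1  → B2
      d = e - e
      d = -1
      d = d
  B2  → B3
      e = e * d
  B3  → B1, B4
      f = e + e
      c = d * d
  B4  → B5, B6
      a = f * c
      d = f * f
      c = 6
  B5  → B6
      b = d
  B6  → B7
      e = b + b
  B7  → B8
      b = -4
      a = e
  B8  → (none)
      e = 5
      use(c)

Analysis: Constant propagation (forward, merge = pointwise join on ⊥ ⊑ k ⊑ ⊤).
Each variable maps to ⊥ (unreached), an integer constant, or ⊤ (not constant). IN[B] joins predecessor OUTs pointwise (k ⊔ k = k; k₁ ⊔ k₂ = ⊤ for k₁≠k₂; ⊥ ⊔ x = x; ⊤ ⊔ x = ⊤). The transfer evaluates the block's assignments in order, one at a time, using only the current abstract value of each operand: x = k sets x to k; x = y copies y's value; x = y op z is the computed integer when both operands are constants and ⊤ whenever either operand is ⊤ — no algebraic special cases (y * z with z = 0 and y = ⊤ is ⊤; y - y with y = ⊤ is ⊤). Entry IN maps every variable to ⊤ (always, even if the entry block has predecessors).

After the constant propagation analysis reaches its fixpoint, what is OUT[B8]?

Per-block solution:
  B0:  IN=(all ⊤)  OUT={e:-2; rest ⊤}
  B1:  IN=(all ⊤)  OUT={d:-1; rest ⊤}
  B2:  IN={d:-1; rest ⊤}  OUT={d:-1; rest ⊤}
  B3:  IN=(all ⊤)  OUT=(all ⊤)
  B4:  IN=(all ⊤)  OUT={c:6; rest ⊤}
  B5:  IN={c:6; rest ⊤}  OUT={c:6; rest ⊤}
  B6:  IN={c:6; rest ⊤}  OUT={c:6; rest ⊤}
  B7:  IN={c:6; rest ⊤}  OUT={b:-4, c:6; rest ⊤}
  B8:  IN={b:-4, c:6; rest ⊤}  OUT={b:-4, c:6, e:5; rest ⊤}

Merge at B8: IN[B8] = OUT[B7] = {a: ⊤, b: -4, c: 6, d: ⊤, e: ⊤, f: ⊤}
Applying B8's transfer function to that IN value gives OUT[B8] (row B8 above).

Answer: {a: ⊤, b: -4, c: 6, d: ⊤, e: 5, f: ⊤}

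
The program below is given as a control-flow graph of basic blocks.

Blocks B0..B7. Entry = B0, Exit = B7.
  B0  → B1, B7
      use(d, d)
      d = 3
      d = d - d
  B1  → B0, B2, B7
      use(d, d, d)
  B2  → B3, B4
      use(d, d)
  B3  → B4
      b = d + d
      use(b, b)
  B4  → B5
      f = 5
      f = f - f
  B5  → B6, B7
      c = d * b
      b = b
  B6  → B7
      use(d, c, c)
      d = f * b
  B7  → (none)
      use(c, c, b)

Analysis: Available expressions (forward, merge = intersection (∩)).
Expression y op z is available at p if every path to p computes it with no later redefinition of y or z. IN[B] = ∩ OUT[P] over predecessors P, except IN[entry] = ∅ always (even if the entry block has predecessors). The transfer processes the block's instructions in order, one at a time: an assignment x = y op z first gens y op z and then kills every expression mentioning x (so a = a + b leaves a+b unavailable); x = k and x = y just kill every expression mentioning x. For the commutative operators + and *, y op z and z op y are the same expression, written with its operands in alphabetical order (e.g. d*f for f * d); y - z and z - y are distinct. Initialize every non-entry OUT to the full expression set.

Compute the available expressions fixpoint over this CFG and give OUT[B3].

Converged values:
  B0:   IN={}   OUT={}
  B1:   IN={}   OUT={}
  B2:   IN={}   OUT={}
  B3:   IN={}   OUT={d+d}
  B4:   IN={}   OUT={}
  B5:   IN={}   OUT={}
  B6:   IN={}   OUT={b*f}
  B7:   IN={}   OUT={}

Merge at B3: IN[B3] = OUT[B2] = {}
Applying B3's transfer function to that IN value gives OUT[B3] (row B3 above).

Answer: {d+d}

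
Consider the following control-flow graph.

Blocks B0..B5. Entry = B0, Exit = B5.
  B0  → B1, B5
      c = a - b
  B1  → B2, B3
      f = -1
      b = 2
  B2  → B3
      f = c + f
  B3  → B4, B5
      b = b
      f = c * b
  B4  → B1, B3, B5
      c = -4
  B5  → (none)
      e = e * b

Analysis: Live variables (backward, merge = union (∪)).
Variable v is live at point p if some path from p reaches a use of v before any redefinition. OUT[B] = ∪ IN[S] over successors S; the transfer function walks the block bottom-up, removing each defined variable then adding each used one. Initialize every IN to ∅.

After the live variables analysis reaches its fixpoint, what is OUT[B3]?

Converged values:
  B0:  IN={a, b, e}  OUT={b, c, e}
  B1:  IN={c, e}  OUT={b, c, e, f}
  B2:  IN={b, c, e, f}  OUT={b, c, e}
  B3:  IN={b, c, e}  OUT={b, e}
  B4:  IN={b, e}  OUT={b, c, e}
  B5:  IN={b, e}  OUT={}

Merge at B3: OUT[B3] = IN[B4] ⊔ IN[B5] = {b, e}

Answer: {b, e}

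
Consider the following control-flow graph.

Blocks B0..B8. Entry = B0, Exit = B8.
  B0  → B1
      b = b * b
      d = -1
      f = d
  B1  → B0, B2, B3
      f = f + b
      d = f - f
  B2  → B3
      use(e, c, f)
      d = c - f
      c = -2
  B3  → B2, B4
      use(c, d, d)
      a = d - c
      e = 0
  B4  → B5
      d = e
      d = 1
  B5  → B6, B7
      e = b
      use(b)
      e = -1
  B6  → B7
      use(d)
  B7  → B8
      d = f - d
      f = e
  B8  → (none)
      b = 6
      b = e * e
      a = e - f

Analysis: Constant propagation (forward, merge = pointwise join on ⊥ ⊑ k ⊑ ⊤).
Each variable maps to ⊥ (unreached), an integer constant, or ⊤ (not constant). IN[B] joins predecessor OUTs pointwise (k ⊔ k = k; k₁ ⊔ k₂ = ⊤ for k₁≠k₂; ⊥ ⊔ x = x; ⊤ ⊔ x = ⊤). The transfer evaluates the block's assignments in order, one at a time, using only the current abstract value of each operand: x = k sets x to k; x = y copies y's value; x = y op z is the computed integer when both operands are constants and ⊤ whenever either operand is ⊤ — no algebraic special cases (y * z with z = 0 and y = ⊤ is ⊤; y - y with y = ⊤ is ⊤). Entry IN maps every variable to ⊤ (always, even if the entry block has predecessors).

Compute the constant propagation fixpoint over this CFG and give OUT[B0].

Converged values:
  B0: | IN=(all ⊤) | OUT={d:-1, f:-1; rest ⊤}
  B1: | IN={d:-1, f:-1; rest ⊤} | OUT=(all ⊤)
  B2: | IN=(all ⊤) | OUT={c:-2; rest ⊤}
  B3: | IN=(all ⊤) | OUT={e:0; rest ⊤}
  B4: | IN={e:0; rest ⊤} | OUT={d:1, e:0; rest ⊤}
  B5: | IN={d:1, e:0; rest ⊤} | OUT={d:1, e:-1; rest ⊤}
  B6: | IN={d:1, e:-1; rest ⊤} | OUT={d:1, e:-1; rest ⊤}
  B7: | IN={d:1, e:-1; rest ⊤} | OUT={e:-1, f:-1; rest ⊤}
  B8: | IN={e:-1, f:-1; rest ⊤} | OUT={a:0, b:1, e:-1, f:-1; rest ⊤}

Merge at B0 (entry node, so the boundary value (all ⊤) is joined with the incoming edge(s)): IN[B0] = (all ⊤) ⊔ OUT[B1] = {a: ⊤, b: ⊤, c: ⊤, d: ⊤, e: ⊤, f: ⊤}
Applying B0's transfer function to that IN value gives OUT[B0] (row B0 above).

Answer: {a: ⊤, b: ⊤, c: ⊤, d: -1, e: ⊤, f: -1}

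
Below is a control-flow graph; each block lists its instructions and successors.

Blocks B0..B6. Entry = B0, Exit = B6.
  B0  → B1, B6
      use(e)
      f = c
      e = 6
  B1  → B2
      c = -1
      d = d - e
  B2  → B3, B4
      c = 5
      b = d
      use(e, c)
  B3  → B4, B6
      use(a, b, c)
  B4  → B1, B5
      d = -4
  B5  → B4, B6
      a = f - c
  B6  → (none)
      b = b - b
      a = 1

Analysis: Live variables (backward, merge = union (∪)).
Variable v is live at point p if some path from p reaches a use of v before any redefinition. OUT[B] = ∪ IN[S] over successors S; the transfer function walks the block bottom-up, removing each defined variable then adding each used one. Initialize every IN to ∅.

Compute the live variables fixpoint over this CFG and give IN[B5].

Answer: {b, c, e, f}

Derivation:
Converged values:
  B0:  IN={a, b, c, d, e}  OUT={a, b, d, e, f}
  B1:  IN={a, d, e, f}  OUT={a, d, e, f}
  B2:  IN={a, d, e, f}  OUT={a, b, c, e, f}
  B3:  IN={a, b, c, e, f}  OUT={a, b, c, e, f}
  B4:  IN={a, b, c, e, f}  OUT={a, b, c, d, e, f}
  B5:  IN={b, c, e, f}  OUT={a, b, c, e, f}
  B6:  IN={b}  OUT={}

Merge at B5: OUT[B5] = IN[B4] ⊔ IN[B6] = {a, b, c, e, f}
Applying B5's transfer function to that OUT value gives IN[B5] (row B5 above).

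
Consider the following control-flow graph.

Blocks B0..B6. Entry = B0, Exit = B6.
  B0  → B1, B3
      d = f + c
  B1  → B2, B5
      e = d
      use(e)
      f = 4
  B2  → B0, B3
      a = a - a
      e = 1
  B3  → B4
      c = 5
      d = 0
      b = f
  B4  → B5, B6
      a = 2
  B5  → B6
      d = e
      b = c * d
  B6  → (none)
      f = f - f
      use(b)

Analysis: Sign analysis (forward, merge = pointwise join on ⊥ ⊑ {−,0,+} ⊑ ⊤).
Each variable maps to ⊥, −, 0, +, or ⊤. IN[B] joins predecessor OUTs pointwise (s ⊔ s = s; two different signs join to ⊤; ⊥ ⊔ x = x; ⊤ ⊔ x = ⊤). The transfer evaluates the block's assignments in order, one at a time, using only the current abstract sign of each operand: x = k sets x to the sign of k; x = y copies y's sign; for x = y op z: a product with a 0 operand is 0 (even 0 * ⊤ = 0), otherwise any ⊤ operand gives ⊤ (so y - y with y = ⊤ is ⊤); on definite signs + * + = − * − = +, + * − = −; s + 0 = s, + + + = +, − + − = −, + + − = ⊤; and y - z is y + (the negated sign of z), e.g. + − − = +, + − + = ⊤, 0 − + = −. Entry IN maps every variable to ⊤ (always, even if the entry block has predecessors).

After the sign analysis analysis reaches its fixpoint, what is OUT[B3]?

Per-block solution:
  B0:  IN=(all ⊤)  OUT=(all ⊤)
  B1:  IN=(all ⊤)  OUT={f:+; rest ⊤}
  B2:  IN={f:+; rest ⊤}  OUT={e:+, f:+; rest ⊤}
  B3:  IN=(all ⊤)  OUT={c:+, d:0; rest ⊤}
  B4:  IN={c:+, d:0; rest ⊤}  OUT={a:+, c:+, d:0; rest ⊤}
  B5:  IN=(all ⊤)  OUT=(all ⊤)
  B6:  IN=(all ⊤)  OUT=(all ⊤)

Merge at B3: IN[B3] = OUT[B0] ⊔ OUT[B2] = {a: ⊤, b: ⊤, c: ⊤, d: ⊤, e: ⊤, f: ⊤}
Applying B3's transfer function to that IN value gives OUT[B3] (row B3 above).

Answer: {a: ⊤, b: ⊤, c: +, d: 0, e: ⊤, f: ⊤}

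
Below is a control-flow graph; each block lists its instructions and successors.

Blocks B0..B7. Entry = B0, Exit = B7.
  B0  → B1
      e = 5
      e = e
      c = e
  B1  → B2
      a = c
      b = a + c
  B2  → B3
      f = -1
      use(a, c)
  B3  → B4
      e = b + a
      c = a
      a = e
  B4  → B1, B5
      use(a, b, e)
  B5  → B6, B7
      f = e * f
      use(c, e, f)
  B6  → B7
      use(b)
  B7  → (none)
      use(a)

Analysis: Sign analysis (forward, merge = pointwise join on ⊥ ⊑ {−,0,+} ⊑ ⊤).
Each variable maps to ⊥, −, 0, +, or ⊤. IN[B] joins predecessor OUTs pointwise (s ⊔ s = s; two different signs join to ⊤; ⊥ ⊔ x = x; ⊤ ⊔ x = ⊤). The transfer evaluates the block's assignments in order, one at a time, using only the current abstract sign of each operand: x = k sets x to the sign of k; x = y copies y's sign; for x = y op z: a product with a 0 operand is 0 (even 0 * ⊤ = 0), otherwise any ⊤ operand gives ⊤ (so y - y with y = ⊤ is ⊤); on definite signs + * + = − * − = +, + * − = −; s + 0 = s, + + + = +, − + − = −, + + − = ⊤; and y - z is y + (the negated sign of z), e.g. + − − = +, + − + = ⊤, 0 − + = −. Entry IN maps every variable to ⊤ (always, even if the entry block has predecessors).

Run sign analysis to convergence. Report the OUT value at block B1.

Answer: {a: +, b: +, c: +, d: ⊤, e: +, f: ⊤}

Working:
Per-block solution:
  B0:  IN=(all ⊤)  OUT={c:+, e:+; rest ⊤}
  B1:  IN={c:+, e:+; rest ⊤}  OUT={a:+, b:+, c:+, e:+; rest ⊤}
  B2:  IN={a:+, b:+, c:+, e:+; rest ⊤}  OUT={a:+, b:+, c:+, e:+, f:-; rest ⊤}
  B3:  IN={a:+, b:+, c:+, e:+, f:-; rest ⊤}  OUT={a:+, b:+, c:+, e:+, f:-; rest ⊤}
  B4:  IN={a:+, b:+, c:+, e:+, f:-; rest ⊤}  OUT={a:+, b:+, c:+, e:+, f:-; rest ⊤}
  B5:  IN={a:+, b:+, c:+, e:+, f:-; rest ⊤}  OUT={a:+, b:+, c:+, e:+, f:-; rest ⊤}
  B6:  IN={a:+, b:+, c:+, e:+, f:-; rest ⊤}  OUT={a:+, b:+, c:+, e:+, f:-; rest ⊤}
  B7:  IN={a:+, b:+, c:+, e:+, f:-; rest ⊤}  OUT={a:+, b:+, c:+, e:+, f:-; rest ⊤}

Merge at B1: IN[B1] = OUT[B0] ⊔ OUT[B4] = {a: ⊤, b: ⊤, c: +, d: ⊤, e: +, f: ⊤}
Applying B1's transfer function to that IN value gives OUT[B1] (row B1 above).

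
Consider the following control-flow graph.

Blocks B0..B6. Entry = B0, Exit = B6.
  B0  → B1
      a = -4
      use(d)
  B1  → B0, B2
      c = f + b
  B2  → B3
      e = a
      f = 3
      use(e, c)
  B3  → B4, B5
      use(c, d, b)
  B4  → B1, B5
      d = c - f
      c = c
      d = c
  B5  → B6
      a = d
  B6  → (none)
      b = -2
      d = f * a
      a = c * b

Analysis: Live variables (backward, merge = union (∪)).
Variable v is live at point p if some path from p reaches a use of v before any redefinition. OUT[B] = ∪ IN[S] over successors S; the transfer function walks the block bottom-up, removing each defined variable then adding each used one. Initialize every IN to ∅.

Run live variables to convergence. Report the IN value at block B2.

Per-block solution:
  B0: | IN={b, d, f} | OUT={a, b, d, f}
  B1: | IN={a, b, d, f} | OUT={a, b, c, d, f}
  B2: | IN={a, b, c, d} | OUT={a, b, c, d, f}
  B3: | IN={a, b, c, d, f} | OUT={a, b, c, d, f}
  B4: | IN={a, b, c, f} | OUT={a, b, c, d, f}
  B5: | IN={c, d, f} | OUT={a, c, f}
  B6: | IN={a, c, f} | OUT={}

Merge at B2: OUT[B2] = IN[B3] = {a, b, c, d, f}
Applying B2's transfer function to that OUT value gives IN[B2] (row B2 above).

Answer: {a, b, c, d}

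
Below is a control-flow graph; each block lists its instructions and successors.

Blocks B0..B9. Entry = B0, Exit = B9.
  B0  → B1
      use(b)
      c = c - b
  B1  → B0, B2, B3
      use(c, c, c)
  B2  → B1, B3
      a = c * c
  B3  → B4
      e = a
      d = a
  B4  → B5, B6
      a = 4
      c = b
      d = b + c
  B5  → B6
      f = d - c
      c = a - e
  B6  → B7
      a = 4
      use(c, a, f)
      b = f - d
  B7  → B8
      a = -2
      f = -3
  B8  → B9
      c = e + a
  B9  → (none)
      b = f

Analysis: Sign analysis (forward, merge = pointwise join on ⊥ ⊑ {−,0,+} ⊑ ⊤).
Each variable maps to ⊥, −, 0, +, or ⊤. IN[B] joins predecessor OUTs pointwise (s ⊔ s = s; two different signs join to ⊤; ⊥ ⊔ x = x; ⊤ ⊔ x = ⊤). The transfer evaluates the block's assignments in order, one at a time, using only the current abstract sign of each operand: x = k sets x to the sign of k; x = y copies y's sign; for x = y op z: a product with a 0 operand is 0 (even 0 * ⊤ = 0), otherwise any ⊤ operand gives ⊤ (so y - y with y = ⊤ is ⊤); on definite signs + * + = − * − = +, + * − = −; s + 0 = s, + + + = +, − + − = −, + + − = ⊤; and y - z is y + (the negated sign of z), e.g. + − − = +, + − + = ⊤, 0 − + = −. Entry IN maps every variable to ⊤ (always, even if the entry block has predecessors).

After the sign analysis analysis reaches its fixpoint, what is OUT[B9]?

Answer: {a: -, b: -, c: ⊤, d: ⊤, e: ⊤, f: -}

Derivation:
Converged values:
  B0: | IN=(all ⊤) | OUT=(all ⊤)
  B1: | IN=(all ⊤) | OUT=(all ⊤)
  B2: | IN=(all ⊤) | OUT=(all ⊤)
  B3: | IN=(all ⊤) | OUT=(all ⊤)
  B4: | IN=(all ⊤) | OUT={a:+; rest ⊤}
  B5: | IN={a:+; rest ⊤} | OUT={a:+; rest ⊤}
  B6: | IN={a:+; rest ⊤} | OUT={a:+; rest ⊤}
  B7: | IN={a:+; rest ⊤} | OUT={a:-, f:-; rest ⊤}
  B8: | IN={a:-, f:-; rest ⊤} | OUT={a:-, f:-; rest ⊤}
  B9: | IN={a:-, f:-; rest ⊤} | OUT={a:-, b:-, f:-; rest ⊤}

Merge at B9: IN[B9] = OUT[B8] = {a: -, b: ⊤, c: ⊤, d: ⊤, e: ⊤, f: -}
Applying B9's transfer function to that IN value gives OUT[B9] (row B9 above).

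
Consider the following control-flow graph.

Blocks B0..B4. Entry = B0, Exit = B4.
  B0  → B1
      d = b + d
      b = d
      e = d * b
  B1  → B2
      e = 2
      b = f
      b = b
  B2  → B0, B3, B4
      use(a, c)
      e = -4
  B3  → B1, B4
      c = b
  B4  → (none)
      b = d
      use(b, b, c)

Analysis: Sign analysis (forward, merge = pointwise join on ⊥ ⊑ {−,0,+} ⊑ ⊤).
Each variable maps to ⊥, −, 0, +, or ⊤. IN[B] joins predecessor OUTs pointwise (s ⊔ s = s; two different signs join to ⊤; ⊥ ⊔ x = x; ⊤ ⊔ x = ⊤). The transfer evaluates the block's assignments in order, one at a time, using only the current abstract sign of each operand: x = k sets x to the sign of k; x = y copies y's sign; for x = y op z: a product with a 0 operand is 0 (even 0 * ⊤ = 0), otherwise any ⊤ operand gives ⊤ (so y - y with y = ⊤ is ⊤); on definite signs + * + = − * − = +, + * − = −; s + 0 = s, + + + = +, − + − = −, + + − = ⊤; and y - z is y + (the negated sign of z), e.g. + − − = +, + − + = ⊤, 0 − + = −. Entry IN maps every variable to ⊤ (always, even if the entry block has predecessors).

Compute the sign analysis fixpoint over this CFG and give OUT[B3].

Fixpoint table:
  B0:   IN=(all ⊤)   OUT=(all ⊤)
  B1:   IN=(all ⊤)   OUT={e:+; rest ⊤}
  B2:   IN={e:+; rest ⊤}   OUT={e:-; rest ⊤}
  B3:   IN={e:-; rest ⊤}   OUT={e:-; rest ⊤}
  B4:   IN={e:-; rest ⊤}   OUT={e:-; rest ⊤}

Merge at B3: IN[B3] = OUT[B2] = {a: ⊤, b: ⊤, c: ⊤, d: ⊤, e: -, f: ⊤}
Applying B3's transfer function to that IN value gives OUT[B3] (row B3 above).

Answer: {a: ⊤, b: ⊤, c: ⊤, d: ⊤, e: -, f: ⊤}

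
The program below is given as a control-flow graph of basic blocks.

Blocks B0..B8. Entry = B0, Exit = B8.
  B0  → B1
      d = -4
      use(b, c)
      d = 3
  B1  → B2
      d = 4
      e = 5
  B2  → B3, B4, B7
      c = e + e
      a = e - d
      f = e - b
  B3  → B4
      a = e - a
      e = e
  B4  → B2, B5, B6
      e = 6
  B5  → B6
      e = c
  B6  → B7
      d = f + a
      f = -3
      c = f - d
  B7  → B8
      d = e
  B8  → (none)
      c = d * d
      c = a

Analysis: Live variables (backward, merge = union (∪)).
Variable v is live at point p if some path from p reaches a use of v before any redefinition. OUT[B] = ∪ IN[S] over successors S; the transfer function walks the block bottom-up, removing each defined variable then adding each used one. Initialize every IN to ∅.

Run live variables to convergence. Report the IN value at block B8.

Answer: {a, d}

Derivation:
Converged values:
  B0: | IN={b, c} | OUT={b}
  B1: | IN={b} | OUT={b, d, e}
  B2: | IN={b, d, e} | OUT={a, b, c, d, e, f}
  B3: | IN={a, b, c, d, e, f} | OUT={a, b, c, d, f}
  B4: | IN={a, b, c, d, f} | OUT={a, b, c, d, e, f}
  B5: | IN={a, c, f} | OUT={a, e, f}
  B6: | IN={a, e, f} | OUT={a, e}
  B7: | IN={a, e} | OUT={a, d}
  B8: | IN={a, d} | OUT={}

B8 is the boundary node: OUT[B8] = {}
Applying B8's transfer function to that OUT value gives IN[B8] (row B8 above).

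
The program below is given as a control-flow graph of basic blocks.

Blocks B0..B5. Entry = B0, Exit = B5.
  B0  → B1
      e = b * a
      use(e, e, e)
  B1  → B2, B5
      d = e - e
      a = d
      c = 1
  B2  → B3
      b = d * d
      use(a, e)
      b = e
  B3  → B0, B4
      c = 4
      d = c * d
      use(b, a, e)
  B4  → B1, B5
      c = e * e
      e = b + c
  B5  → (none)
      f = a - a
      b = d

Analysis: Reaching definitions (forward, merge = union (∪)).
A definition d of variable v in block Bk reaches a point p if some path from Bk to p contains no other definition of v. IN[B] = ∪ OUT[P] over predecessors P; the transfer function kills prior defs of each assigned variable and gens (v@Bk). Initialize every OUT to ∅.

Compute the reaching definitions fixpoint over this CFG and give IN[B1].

Answer: {a@B1, b@B2, c@B3, c@B4, d@B3, e@B0, e@B4}

Trace:
Fixpoint table:
  B0: | IN={a@B1, b@B2, c@B3, d@B3, e@B0, e@B4} | OUT={a@B1, b@B2, c@B3, d@B3, e@B0}
  B1: | IN={a@B1, b@B2, c@B3, c@B4, d@B3, e@B0, e@B4} | OUT={a@B1, b@B2, c@B1, d@B1, e@B0, e@B4}
  B2: | IN={a@B1, b@B2, c@B1, d@B1, e@B0, e@B4} | OUT={a@B1, b@B2, c@B1, d@B1, e@B0, e@B4}
  B3: | IN={a@B1, b@B2, c@B1, d@B1, e@B0, e@B4} | OUT={a@B1, b@B2, c@B3, d@B3, e@B0, e@B4}
  B4: | IN={a@B1, b@B2, c@B3, d@B3, e@B0, e@B4} | OUT={a@B1, b@B2, c@B4, d@B3, e@B4}
  B5: | IN={a@B1, b@B2, c@B1, c@B4, d@B1, d@B3, e@B0, e@B4} | OUT={a@B1, b@B5, c@B1, c@B4, d@B1, d@B3, e@B0, e@B4, f@B5}

Merge at B1: IN[B1] = OUT[B0] ⊔ OUT[B4] = {a@B1, b@B2, c@B3, c@B4, d@B3, e@B0, e@B4}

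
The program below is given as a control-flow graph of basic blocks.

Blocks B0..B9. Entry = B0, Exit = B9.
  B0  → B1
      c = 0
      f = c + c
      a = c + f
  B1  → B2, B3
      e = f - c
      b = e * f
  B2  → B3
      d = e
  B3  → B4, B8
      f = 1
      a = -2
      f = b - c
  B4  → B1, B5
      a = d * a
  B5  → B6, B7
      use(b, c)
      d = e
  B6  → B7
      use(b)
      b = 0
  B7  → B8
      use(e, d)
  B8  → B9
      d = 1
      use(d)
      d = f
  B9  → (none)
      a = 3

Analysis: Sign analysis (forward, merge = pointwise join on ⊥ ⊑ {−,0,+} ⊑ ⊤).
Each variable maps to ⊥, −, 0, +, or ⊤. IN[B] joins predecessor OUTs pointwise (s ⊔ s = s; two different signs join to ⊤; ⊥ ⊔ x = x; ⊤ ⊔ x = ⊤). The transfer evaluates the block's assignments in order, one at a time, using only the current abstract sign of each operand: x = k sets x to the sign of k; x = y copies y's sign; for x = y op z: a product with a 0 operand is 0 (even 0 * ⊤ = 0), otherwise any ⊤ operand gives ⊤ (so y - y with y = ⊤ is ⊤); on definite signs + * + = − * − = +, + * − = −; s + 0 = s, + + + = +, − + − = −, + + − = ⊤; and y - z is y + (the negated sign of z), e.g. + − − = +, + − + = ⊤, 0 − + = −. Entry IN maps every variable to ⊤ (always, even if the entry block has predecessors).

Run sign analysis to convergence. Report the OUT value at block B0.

Converged values:
  B0:   IN=(all ⊤)   OUT={a:0, c:0, f:0; rest ⊤}
  B1:   IN={c:0, f:0; rest ⊤}   OUT={b:0, c:0, e:0, f:0; rest ⊤}
  B2:   IN={b:0, c:0, e:0, f:0; rest ⊤}   OUT={b:0, c:0, d:0, e:0, f:0; rest ⊤}
  B3:   IN={b:0, c:0, e:0, f:0; rest ⊤}   OUT={a:-, b:0, c:0, e:0, f:0; rest ⊤}
  B4:   IN={a:-, b:0, c:0, e:0, f:0; rest ⊤}   OUT={b:0, c:0, e:0, f:0; rest ⊤}
  B5:   IN={b:0, c:0, e:0, f:0; rest ⊤}   OUT={b:0, c:0, d:0, e:0, f:0; rest ⊤}
  B6:   IN={b:0, c:0, d:0, e:0, f:0; rest ⊤}   OUT={b:0, c:0, d:0, e:0, f:0; rest ⊤}
  B7:   IN={b:0, c:0, d:0, e:0, f:0; rest ⊤}   OUT={b:0, c:0, d:0, e:0, f:0; rest ⊤}
  B8:   IN={b:0, c:0, e:0, f:0; rest ⊤}   OUT={b:0, c:0, d:0, e:0, f:0; rest ⊤}
  B9:   IN={b:0, c:0, d:0, e:0, f:0; rest ⊤}   OUT={a:+, b:0, c:0, d:0, e:0, f:0; rest ⊤}

B0 is the boundary node: IN[B0] = {a: ⊤, b: ⊤, c: ⊤, d: ⊤, e: ⊤, f: ⊤}
Applying B0's transfer function to that IN value gives OUT[B0] (row B0 above).

Answer: {a: 0, b: ⊤, c: 0, d: ⊤, e: ⊤, f: 0}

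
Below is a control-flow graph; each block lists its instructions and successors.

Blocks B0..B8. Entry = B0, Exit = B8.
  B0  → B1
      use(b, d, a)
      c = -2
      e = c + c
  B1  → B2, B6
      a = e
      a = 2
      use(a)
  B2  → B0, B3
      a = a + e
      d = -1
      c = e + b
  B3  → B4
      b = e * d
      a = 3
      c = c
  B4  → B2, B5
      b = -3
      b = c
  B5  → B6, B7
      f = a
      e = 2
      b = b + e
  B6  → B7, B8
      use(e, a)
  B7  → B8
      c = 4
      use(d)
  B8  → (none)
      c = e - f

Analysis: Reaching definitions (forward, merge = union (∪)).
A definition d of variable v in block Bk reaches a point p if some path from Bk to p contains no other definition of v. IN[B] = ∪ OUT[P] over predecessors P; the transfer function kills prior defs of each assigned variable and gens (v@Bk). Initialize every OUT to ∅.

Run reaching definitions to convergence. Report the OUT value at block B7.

Fixpoint table:
  B0:  IN={a@B2, b@B4, c@B2, d@B2, e@B0}  OUT={a@B2, b@B4, c@B0, d@B2, e@B0}
  B1:  IN={a@B2, b@B4, c@B0, d@B2, e@B0}  OUT={a@B1, b@B4, c@B0, d@B2, e@B0}
  B2:  IN={a@B1, a@B3, b@B4, c@B0, c@B3, d@B2, e@B0}  OUT={a@B2, b@B4, c@B2, d@B2, e@B0}
  B3:  IN={a@B2, b@B4, c@B2, d@B2, e@B0}  OUT={a@B3, b@B3, c@B3, d@B2, e@B0}
  B4:  IN={a@B3, b@B3, c@B3, d@B2, e@B0}  OUT={a@B3, b@B4, c@B3, d@B2, e@B0}
  B5:  IN={a@B3, b@B4, c@B3, d@B2, e@B0}  OUT={a@B3, b@B5, c@B3, d@B2, e@B5, f@B5}
  B6:  IN={a@B1, a@B3, b@B4, b@B5, c@B0, c@B3, d@B2, e@B0, e@B5, f@B5}  OUT={a@B1, a@B3, b@B4, b@B5, c@B0, c@B3, d@B2, e@B0, e@B5, f@B5}
  B7:  IN={a@B1, a@B3, b@B4, b@B5, c@B0, c@B3, d@B2, e@B0, e@B5, f@B5}  OUT={a@B1, a@B3, b@B4, b@B5, c@B7, d@B2, e@B0, e@B5, f@B5}
  B8:  IN={a@B1, a@B3, b@B4, b@B5, c@B0, c@B3, c@B7, d@B2, e@B0, e@B5, f@B5}  OUT={a@B1, a@B3, b@B4, b@B5, c@B8, d@B2, e@B0, e@B5, f@B5}

Merge at B7: IN[B7] = OUT[B5] ⊔ OUT[B6] = {a@B1, a@B3, b@B4, b@B5, c@B0, c@B3, d@B2, e@B0, e@B5, f@B5}
Applying B7's transfer function to that IN value gives OUT[B7] (row B7 above).

Answer: {a@B1, a@B3, b@B4, b@B5, c@B7, d@B2, e@B0, e@B5, f@B5}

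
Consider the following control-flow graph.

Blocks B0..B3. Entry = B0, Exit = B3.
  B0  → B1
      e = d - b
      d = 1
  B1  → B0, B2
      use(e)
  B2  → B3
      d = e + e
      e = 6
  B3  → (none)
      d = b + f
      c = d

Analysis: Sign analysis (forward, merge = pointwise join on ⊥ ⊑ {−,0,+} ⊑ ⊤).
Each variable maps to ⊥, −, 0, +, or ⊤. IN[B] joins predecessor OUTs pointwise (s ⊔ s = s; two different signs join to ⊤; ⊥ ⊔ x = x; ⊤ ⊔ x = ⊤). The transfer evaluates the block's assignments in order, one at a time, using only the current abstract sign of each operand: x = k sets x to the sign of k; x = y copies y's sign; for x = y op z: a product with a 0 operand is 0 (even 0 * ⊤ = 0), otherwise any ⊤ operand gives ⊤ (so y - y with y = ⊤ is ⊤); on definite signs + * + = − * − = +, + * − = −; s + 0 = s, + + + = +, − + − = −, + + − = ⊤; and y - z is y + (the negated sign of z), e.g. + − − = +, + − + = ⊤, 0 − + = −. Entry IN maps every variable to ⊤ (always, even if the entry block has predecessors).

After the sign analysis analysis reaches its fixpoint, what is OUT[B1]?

Fixpoint table:
  B0:  IN=(all ⊤)  OUT={d:+; rest ⊤}
  B1:  IN={d:+; rest ⊤}  OUT={d:+; rest ⊤}
  B2:  IN={d:+; rest ⊤}  OUT={e:+; rest ⊤}
  B3:  IN={e:+; rest ⊤}  OUT={e:+; rest ⊤}

Merge at B1: IN[B1] = OUT[B0] = {a: ⊤, b: ⊤, c: ⊤, d: +, e: ⊤, f: ⊤}
Applying B1's transfer function to that IN value gives OUT[B1] (row B1 above).

Answer: {a: ⊤, b: ⊤, c: ⊤, d: +, e: ⊤, f: ⊤}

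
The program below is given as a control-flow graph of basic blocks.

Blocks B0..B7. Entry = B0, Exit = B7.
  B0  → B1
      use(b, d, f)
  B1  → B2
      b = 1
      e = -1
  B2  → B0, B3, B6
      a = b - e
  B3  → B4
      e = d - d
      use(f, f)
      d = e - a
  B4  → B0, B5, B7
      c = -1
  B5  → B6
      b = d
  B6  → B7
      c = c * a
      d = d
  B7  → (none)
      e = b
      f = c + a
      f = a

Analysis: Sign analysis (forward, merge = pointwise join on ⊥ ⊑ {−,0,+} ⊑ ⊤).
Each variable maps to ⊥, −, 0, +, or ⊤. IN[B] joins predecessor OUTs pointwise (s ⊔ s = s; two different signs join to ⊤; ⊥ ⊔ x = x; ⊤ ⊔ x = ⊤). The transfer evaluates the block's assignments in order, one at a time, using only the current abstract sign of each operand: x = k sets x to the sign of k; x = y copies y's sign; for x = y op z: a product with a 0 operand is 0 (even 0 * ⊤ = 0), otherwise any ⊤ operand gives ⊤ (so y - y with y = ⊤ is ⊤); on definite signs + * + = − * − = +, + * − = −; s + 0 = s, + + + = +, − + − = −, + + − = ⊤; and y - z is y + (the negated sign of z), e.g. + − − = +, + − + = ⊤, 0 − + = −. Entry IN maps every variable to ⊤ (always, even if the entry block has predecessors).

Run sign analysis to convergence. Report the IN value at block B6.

Per-block solution:
  B0:  IN=(all ⊤)  OUT=(all ⊤)
  B1:  IN=(all ⊤)  OUT={b:+, e:-; rest ⊤}
  B2:  IN={b:+, e:-; rest ⊤}  OUT={a:+, b:+, e:-; rest ⊤}
  B3:  IN={a:+, b:+, e:-; rest ⊤}  OUT={a:+, b:+; rest ⊤}
  B4:  IN={a:+, b:+; rest ⊤}  OUT={a:+, b:+, c:-; rest ⊤}
  B5:  IN={a:+, b:+, c:-; rest ⊤}  OUT={a:+, c:-; rest ⊤}
  B6:  IN={a:+; rest ⊤}  OUT={a:+; rest ⊤}
  B7:  IN={a:+; rest ⊤}  OUT={a:+, f:+; rest ⊤}

Merge at B6: IN[B6] = OUT[B2] ⊔ OUT[B5] = {a: +, b: ⊤, c: ⊤, d: ⊤, e: ⊤, f: ⊤}

Answer: {a: +, b: ⊤, c: ⊤, d: ⊤, e: ⊤, f: ⊤}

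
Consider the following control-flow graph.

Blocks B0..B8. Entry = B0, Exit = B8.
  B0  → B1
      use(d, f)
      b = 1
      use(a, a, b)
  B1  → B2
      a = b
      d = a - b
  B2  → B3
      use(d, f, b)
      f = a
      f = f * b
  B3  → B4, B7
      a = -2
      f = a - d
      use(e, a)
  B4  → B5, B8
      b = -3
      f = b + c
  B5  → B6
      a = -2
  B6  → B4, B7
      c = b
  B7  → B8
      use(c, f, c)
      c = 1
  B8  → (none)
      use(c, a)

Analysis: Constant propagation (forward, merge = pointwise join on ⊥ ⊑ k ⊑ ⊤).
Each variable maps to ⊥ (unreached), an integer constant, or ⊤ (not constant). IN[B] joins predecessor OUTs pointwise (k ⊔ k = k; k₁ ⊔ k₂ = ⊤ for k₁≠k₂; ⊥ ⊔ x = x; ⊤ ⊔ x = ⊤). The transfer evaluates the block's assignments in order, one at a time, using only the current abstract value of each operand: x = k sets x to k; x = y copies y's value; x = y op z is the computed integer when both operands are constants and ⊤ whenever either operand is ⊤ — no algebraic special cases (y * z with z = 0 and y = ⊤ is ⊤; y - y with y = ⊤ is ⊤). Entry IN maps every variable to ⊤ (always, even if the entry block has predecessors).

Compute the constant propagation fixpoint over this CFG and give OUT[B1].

Answer: {a: 1, b: 1, c: ⊤, d: 0, e: ⊤, f: ⊤}

Derivation:
Fixpoint table:
  B0:   IN=(all ⊤)   OUT={b:1; rest ⊤}
  B1:   IN={b:1; rest ⊤}   OUT={a:1, b:1, d:0; rest ⊤}
  B2:   IN={a:1, b:1, d:0; rest ⊤}   OUT={a:1, b:1, d:0, f:1; rest ⊤}
  B3:   IN={a:1, b:1, d:0, f:1; rest ⊤}   OUT={a:-2, b:1, d:0, f:-2; rest ⊤}
  B4:   IN={a:-2, d:0; rest ⊤}   OUT={a:-2, b:-3, d:0; rest ⊤}
  B5:   IN={a:-2, b:-3, d:0; rest ⊤}   OUT={a:-2, b:-3, d:0; rest ⊤}
  B6:   IN={a:-2, b:-3, d:0; rest ⊤}   OUT={a:-2, b:-3, c:-3, d:0; rest ⊤}
  B7:   IN={a:-2, d:0; rest ⊤}   OUT={a:-2, c:1, d:0; rest ⊤}
  B8:   IN={a:-2, d:0; rest ⊤}   OUT={a:-2, d:0; rest ⊤}

Merge at B1: IN[B1] = OUT[B0] = {a: ⊤, b: 1, c: ⊤, d: ⊤, e: ⊤, f: ⊤}
Applying B1's transfer function to that IN value gives OUT[B1] (row B1 above).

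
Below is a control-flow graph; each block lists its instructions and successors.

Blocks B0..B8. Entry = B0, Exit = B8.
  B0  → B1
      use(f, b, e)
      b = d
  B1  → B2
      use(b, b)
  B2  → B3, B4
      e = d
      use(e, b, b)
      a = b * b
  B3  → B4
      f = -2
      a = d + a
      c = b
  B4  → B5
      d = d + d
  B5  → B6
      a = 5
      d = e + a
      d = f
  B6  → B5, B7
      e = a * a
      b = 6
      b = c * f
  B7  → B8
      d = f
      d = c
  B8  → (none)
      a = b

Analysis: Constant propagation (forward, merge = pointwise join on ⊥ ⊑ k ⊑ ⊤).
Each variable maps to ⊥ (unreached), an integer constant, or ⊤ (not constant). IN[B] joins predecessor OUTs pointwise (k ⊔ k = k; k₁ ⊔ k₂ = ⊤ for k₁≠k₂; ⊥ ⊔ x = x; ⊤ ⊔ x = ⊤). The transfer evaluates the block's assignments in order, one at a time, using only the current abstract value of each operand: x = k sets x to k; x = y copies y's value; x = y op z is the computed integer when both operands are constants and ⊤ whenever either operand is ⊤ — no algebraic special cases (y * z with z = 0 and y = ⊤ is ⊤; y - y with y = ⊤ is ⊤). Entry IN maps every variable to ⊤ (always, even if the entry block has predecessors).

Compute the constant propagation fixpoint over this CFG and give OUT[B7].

Per-block solution:
  B0:   IN=(all ⊤)   OUT=(all ⊤)
  B1:   IN=(all ⊤)   OUT=(all ⊤)
  B2:   IN=(all ⊤)   OUT=(all ⊤)
  B3:   IN=(all ⊤)   OUT={f:-2; rest ⊤}
  B4:   IN=(all ⊤)   OUT=(all ⊤)
  B5:   IN=(all ⊤)   OUT={a:5; rest ⊤}
  B6:   IN={a:5; rest ⊤}   OUT={a:5, e:25; rest ⊤}
  B7:   IN={a:5, e:25; rest ⊤}   OUT={a:5, e:25; rest ⊤}
  B8:   IN={a:5, e:25; rest ⊤}   OUT={e:25; rest ⊤}

Merge at B7: IN[B7] = OUT[B6] = {a: 5, b: ⊤, c: ⊤, d: ⊤, e: 25, f: ⊤}
Applying B7's transfer function to that IN value gives OUT[B7] (row B7 above).

Answer: {a: 5, b: ⊤, c: ⊤, d: ⊤, e: 25, f: ⊤}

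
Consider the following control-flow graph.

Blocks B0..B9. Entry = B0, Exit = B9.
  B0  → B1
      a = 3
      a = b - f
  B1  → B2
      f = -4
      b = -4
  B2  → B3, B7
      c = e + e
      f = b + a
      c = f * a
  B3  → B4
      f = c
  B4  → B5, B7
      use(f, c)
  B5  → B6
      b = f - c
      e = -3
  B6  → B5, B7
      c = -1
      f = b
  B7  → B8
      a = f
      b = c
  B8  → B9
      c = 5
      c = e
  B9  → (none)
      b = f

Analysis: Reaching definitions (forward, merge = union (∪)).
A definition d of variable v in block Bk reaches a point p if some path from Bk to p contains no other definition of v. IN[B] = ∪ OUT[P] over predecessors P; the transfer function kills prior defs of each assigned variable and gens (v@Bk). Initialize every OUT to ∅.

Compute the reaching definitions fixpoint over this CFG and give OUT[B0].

Answer: {a@B0}

Trace:
Per-block solution:
  B0: | IN={} | OUT={a@B0}
  B1: | IN={a@B0} | OUT={a@B0, b@B1, f@B1}
  B2: | IN={a@B0, b@B1, f@B1} | OUT={a@B0, b@B1, c@B2, f@B2}
  B3: | IN={a@B0, b@B1, c@B2, f@B2} | OUT={a@B0, b@B1, c@B2, f@B3}
  B4: | IN={a@B0, b@B1, c@B2, f@B3} | OUT={a@B0, b@B1, c@B2, f@B3}
  B5: | IN={a@B0, b@B1, b@B5, c@B2, c@B6, e@B5, f@B3, f@B6} | OUT={a@B0, b@B5, c@B2, c@B6, e@B5, f@B3, f@B6}
  B6: | IN={a@B0, b@B5, c@B2, c@B6, e@B5, f@B3, f@B6} | OUT={a@B0, b@B5, c@B6, e@B5, f@B6}
  B7: | IN={a@B0, b@B1, b@B5, c@B2, c@B6, e@B5, f@B2, f@B3, f@B6} | OUT={a@B7, b@B7, c@B2, c@B6, e@B5, f@B2, f@B3, f@B6}
  B8: | IN={a@B7, b@B7, c@B2, c@B6, e@B5, f@B2, f@B3, f@B6} | OUT={a@B7, b@B7, c@B8, e@B5, f@B2, f@B3, f@B6}
  B9: | IN={a@B7, b@B7, c@B8, e@B5, f@B2, f@B3, f@B6} | OUT={a@B7, b@B9, c@B8, e@B5, f@B2, f@B3, f@B6}

B0 is the boundary node: IN[B0] = {}
Applying B0's transfer function to that IN value gives OUT[B0] (row B0 above).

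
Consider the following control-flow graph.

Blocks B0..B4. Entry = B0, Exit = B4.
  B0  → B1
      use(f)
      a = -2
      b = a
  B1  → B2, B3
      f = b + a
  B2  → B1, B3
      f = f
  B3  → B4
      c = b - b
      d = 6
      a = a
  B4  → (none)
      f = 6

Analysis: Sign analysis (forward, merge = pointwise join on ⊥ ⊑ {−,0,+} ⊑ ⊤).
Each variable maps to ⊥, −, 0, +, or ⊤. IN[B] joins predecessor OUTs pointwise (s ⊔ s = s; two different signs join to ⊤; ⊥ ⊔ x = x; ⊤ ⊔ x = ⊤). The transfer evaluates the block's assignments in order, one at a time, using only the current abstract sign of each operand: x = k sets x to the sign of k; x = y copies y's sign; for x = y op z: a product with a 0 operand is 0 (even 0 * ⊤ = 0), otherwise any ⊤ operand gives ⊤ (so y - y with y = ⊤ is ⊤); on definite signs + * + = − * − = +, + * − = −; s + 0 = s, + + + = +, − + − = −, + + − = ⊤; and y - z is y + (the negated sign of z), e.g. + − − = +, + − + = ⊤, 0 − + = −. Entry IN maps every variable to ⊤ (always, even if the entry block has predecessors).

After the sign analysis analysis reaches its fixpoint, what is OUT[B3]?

Answer: {a: -, b: -, c: ⊤, d: +, e: ⊤, f: -}

Working:
Converged values:
  B0:   IN=(all ⊤)   OUT={a:-, b:-; rest ⊤}
  B1:   IN={a:-, b:-; rest ⊤}   OUT={a:-, b:-, f:-; rest ⊤}
  B2:   IN={a:-, b:-, f:-; rest ⊤}   OUT={a:-, b:-, f:-; rest ⊤}
  B3:   IN={a:-, b:-, f:-; rest ⊤}   OUT={a:-, b:-, d:+, f:-; rest ⊤}
  B4:   IN={a:-, b:-, d:+, f:-; rest ⊤}   OUT={a:-, b:-, d:+, f:+; rest ⊤}

Merge at B3: IN[B3] = OUT[B1] ⊔ OUT[B2] = {a: -, b: -, c: ⊤, d: ⊤, e: ⊤, f: -}
Applying B3's transfer function to that IN value gives OUT[B3] (row B3 above).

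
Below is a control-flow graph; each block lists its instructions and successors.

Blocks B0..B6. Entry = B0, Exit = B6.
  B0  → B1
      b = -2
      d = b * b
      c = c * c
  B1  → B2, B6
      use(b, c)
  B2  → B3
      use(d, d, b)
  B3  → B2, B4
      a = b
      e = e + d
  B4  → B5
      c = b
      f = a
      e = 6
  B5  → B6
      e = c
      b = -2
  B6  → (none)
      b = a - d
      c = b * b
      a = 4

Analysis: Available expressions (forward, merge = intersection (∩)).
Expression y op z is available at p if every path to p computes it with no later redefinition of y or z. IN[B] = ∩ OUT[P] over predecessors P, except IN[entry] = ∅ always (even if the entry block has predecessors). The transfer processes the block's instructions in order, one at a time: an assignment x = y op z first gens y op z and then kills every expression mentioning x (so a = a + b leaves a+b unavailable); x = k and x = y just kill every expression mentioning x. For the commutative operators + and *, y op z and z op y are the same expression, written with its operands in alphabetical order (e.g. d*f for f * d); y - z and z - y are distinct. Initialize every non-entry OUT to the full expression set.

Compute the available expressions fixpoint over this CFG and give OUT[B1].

Answer: {b*b}

Trace:
Per-block solution:
  B0:   IN={}   OUT={b*b}
  B1:   IN={b*b}   OUT={b*b}
  B2:   IN={b*b}   OUT={b*b}
  B3:   IN={b*b}   OUT={b*b}
  B4:   IN={b*b}   OUT={b*b}
  B5:   IN={b*b}   OUT={}
  B6:   IN={}   OUT={b*b}

Merge at B1: IN[B1] = OUT[B0] = {b*b}
Applying B1's transfer function to that IN value gives OUT[B1] (row B1 above).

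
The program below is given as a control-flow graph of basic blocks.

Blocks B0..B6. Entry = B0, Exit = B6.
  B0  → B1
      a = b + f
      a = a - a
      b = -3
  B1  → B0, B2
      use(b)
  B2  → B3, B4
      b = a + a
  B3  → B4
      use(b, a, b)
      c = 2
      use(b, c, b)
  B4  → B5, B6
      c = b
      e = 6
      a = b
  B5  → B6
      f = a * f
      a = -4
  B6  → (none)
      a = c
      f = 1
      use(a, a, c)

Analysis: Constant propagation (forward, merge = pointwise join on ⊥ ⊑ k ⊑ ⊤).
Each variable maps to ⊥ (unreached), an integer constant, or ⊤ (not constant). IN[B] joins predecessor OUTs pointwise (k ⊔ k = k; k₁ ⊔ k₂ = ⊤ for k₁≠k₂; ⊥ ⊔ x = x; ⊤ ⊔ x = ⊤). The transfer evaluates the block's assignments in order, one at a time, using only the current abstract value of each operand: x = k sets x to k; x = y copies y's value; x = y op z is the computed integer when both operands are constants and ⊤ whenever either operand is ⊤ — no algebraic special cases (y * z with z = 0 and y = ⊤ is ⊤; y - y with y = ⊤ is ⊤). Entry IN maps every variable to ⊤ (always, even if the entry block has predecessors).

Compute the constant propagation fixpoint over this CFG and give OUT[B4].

Fixpoint table:
  B0: | IN=(all ⊤) | OUT={b:-3; rest ⊤}
  B1: | IN={b:-3; rest ⊤} | OUT={b:-3; rest ⊤}
  B2: | IN={b:-3; rest ⊤} | OUT=(all ⊤)
  B3: | IN=(all ⊤) | OUT={c:2; rest ⊤}
  B4: | IN=(all ⊤) | OUT={e:6; rest ⊤}
  B5: | IN={e:6; rest ⊤} | OUT={a:-4, e:6; rest ⊤}
  B6: | IN={e:6; rest ⊤} | OUT={e:6, f:1; rest ⊤}

Merge at B4: IN[B4] = OUT[B2] ⊔ OUT[B3] = {a: ⊤, b: ⊤, c: ⊤, d: ⊤, e: ⊤, f: ⊤}
Applying B4's transfer function to that IN value gives OUT[B4] (row B4 above).

Answer: {a: ⊤, b: ⊤, c: ⊤, d: ⊤, e: 6, f: ⊤}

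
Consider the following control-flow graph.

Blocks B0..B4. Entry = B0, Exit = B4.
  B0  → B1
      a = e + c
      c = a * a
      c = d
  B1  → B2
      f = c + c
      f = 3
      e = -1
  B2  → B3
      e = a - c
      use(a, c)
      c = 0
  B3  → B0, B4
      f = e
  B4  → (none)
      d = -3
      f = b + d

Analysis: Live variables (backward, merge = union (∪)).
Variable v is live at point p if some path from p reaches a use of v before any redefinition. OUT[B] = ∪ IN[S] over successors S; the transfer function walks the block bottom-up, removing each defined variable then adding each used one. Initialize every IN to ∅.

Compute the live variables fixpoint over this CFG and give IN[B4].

Answer: {b}

Trace:
Converged values:
  B0: | IN={b, c, d, e} | OUT={a, b, c, d}
  B1: | IN={a, b, c, d} | OUT={a, b, c, d}
  B2: | IN={a, b, c, d} | OUT={b, c, d, e}
  B3: | IN={b, c, d, e} | OUT={b, c, d, e}
  B4: | IN={b} | OUT={}

B4 is the boundary node: OUT[B4] = {}
Applying B4's transfer function to that OUT value gives IN[B4] (row B4 above).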